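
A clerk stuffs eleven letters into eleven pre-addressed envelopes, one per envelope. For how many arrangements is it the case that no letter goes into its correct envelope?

14684570

Recurrence: !11 = 10·(!10 + !9).
!11 = 10·(1334961 + 133496) = 10·1468457 = 14684570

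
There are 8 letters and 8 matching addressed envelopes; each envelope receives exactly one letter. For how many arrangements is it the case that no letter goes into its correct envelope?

By inclusion-exclusion, !8 = Σ (-1)^k · 8!/k! for k=0..8
= 8! - 8!/1! + 8!/2! - 8!/3! + 8!/4! - 8!/5! + 8!/6! - 8!/7! + 8!/8!
= 40320 - 40320 + 20160 - 6720 + 1680 - 336 + 56 - 8 + 1
= 14833

14833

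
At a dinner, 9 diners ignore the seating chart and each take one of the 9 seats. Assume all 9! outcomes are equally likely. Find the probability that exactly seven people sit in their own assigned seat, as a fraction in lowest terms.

Favorable outcomes: C(9,7)·!2 = 36·1 = 36.
Total outcomes: 9! = 362880.
Probability = 36/362880 = 1/10080.

1/10080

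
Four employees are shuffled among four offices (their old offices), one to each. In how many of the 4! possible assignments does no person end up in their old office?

Recurrence: !4 = 4·!3 + (-1)^4.
!4 = 4·2 + 1 = 9

9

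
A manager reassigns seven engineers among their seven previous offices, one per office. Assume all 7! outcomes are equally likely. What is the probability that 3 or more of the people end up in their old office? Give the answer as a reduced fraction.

Favorable outcomes: Σ_{i≥3} C(7,i)·!(7-i) = 35·9 + 35·2 + 21·1 + 7·0 + 1·1 = 407.
Total outcomes: 7! = 5040.
Probability = 407/5040 = 407/5040.

407/5040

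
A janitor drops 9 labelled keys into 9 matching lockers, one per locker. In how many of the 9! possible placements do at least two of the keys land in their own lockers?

95887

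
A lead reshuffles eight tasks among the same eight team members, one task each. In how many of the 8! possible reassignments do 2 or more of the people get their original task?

Sum C(8,i)·!(8-i) for i = 2..8:
  i=2: C(8,2)·!6 = 28·265 = 7420
  i=3: C(8,3)·!5 = 56·44 = 2464
  i=4: C(8,4)·!4 = 70·9 = 630
  i=5: C(8,5)·!3 = 56·2 = 112
  i=6: C(8,6)·!2 = 28·1 = 28
  i=7: C(8,7)·!1 = 8·0 = 0
  i=8: C(8,8)·!0 = 1·1 = 1
Total = 10655.

10655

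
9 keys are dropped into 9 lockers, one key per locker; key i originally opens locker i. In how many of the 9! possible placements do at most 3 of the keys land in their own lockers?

355997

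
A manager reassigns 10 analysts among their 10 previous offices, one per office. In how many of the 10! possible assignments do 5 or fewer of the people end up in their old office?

Sum C(10,i)·!(10-i) for i = 0..5:
  i=0: C(10,0)·!10 = 1·1334961 = 1334961
  i=1: C(10,1)·!9 = 10·133496 = 1334960
  i=2: C(10,2)·!8 = 45·14833 = 667485
  i=3: C(10,3)·!7 = 120·1854 = 222480
  i=4: C(10,4)·!6 = 210·265 = 55650
  i=5: C(10,5)·!5 = 252·44 = 11088
Total = 3626624.

3626624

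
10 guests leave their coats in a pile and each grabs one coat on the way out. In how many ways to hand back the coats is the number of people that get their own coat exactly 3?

222480

Pick the 3 fixed positions: C(10,3) = 120 ways.
The other 7 form a derangement: !7 = 1854.
Total: 120 × 1854 = 222480.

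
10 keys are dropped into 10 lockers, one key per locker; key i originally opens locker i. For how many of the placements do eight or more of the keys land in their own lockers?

Sum C(10,i)·!(10-i) for i = 8..10:
  i=8: C(10,8)·!2 = 45·1 = 45
  i=9: C(10,9)·!1 = 10·0 = 0
  i=10: C(10,10)·!0 = 1·1 = 1
Total = 46.

46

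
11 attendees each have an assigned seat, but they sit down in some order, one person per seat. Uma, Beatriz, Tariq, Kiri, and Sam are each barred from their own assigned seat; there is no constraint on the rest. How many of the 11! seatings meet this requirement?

25022880

Let A_j be the event that the j-th constrained one is fixed. By inclusion-exclusion over the 5 events:
Σ_{j=0}^{5} (-1)^j C(5,j)(11-j)!
= C(5,0)·11! - C(5,1)·10! + C(5,2)·9! - C(5,3)·8! + C(5,4)·7! - C(5,5)·6!
= 39916800 - 18144000 + 3628800 - 403200 + 25200 - 720
= 25022880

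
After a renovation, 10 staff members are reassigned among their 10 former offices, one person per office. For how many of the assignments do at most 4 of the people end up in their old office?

3615536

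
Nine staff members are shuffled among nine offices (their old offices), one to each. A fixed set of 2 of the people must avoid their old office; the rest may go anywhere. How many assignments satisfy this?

287280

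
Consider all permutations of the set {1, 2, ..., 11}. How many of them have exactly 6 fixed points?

20328

Pick the 6 fixed positions: C(11,6) = 462 ways.
The remaining 5 must be deranged: !5 = 44.
Total: 462 × 44 = 20328.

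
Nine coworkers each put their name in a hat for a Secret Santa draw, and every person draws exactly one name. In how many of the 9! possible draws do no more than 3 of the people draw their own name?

355997

# with exactly i fixed is C(9,i)·!(9-i); sum over i=0..3:
  i=0: C(9,0)·!9 = 1·133496 = 133496
  i=1: C(9,1)·!8 = 9·14833 = 133497
  i=2: C(9,2)·!7 = 36·1854 = 66744
  i=3: C(9,3)·!6 = 84·265 = 22260
Total = 355997.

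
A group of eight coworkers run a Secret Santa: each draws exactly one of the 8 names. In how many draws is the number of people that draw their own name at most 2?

37085

Sum C(8,i)·!(8-i) for i = 0..2:
  i=0: C(8,0)·!8 = 1·14833 = 14833
  i=1: C(8,1)·!7 = 8·1854 = 14832
  i=2: C(8,2)·!6 = 28·265 = 7420
Total = 37085.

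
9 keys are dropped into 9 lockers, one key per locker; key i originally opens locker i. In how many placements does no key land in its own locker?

133496

Use !n = n·!(n-1) + (-1)^n.
!9 = 9·14833 - 1 = 133496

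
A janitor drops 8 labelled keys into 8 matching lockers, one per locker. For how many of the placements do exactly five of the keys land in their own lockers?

112

Pick the 5 fixed positions: C(8,5) = 56 ways.
The other 3 form a derangement: !3 = 2.
Total: 56 × 2 = 112.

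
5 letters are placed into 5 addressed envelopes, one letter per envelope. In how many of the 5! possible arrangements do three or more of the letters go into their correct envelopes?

11

Sum C(5,i)·!(5-i) for i = 3..5:
  i=3: C(5,3)·!2 = 10·1 = 10
  i=4: C(5,4)·!1 = 5·0 = 0
  i=5: C(5,5)·!0 = 1·1 = 1
Total = 11.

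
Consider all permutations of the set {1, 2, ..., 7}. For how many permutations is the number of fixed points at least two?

1331

# with exactly i fixed is C(7,i)·!(7-i); sum over i=2..7:
  i=2: C(7,2)·!5 = 21·44 = 924
  i=3: C(7,3)·!4 = 35·9 = 315
  i=4: C(7,4)·!3 = 35·2 = 70
  i=5: C(7,5)·!2 = 21·1 = 21
  i=6: C(7,6)·!1 = 7·0 = 0
  i=7: C(7,7)·!0 = 1·1 = 1
Total = 1331.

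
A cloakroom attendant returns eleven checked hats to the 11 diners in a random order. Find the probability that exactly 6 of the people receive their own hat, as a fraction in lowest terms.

Favorable outcomes: C(11,6)·!5 = 462·44 = 20328.
Total outcomes: 11! = 39916800.
Probability = 20328/39916800 = 11/21600.

11/21600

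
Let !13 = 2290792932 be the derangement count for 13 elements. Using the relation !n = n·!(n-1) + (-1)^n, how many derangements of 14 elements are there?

32071101049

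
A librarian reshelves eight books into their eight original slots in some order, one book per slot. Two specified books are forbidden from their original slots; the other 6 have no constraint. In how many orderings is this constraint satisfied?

30960

Inclusion-exclusion on the 2 forbidden self-matches:
Σ_{j=0}^{2} (-1)^j C(2,j)(8-j)!
= C(2,0)·8! - C(2,1)·7! + C(2,2)·6!
= 40320 - 10080 + 720
= 30960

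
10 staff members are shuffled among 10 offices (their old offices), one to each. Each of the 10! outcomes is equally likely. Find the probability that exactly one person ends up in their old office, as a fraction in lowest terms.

Favorable outcomes: C(10,1)·!9 = 10·133496 = 1334960.
Total outcomes: 10! = 3628800.
Probability = 1334960/3628800 = 16687/45360.

16687/45360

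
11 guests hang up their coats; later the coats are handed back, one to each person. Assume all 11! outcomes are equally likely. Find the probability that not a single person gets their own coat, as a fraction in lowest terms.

1468457/3991680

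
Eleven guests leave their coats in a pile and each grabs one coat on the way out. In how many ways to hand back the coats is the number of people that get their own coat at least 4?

# with exactly i fixed is C(11,i)·!(11-i); sum over i=4..11:
  i=4: C(11,4)·!7 = 330·1854 = 611820
  i=5: C(11,5)·!6 = 462·265 = 122430
  i=6: C(11,6)·!5 = 462·44 = 20328
  i=7: C(11,7)·!4 = 330·9 = 2970
  i=8: C(11,8)·!3 = 165·2 = 330
  i=9: C(11,9)·!2 = 55·1 = 55
  i=10: C(11,10)·!1 = 11·0 = 0
  i=11: C(11,11)·!0 = 1·1 = 1
Total = 757934.

757934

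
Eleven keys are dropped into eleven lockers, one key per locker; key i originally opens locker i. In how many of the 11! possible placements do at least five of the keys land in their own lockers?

146114

# with exactly i fixed is C(11,i)·!(11-i); sum over i=5..11:
  i=5: C(11,5)·!6 = 462·265 = 122430
  i=6: C(11,6)·!5 = 462·44 = 20328
  i=7: C(11,7)·!4 = 330·9 = 2970
  i=8: C(11,8)·!3 = 165·2 = 330
  i=9: C(11,9)·!2 = 55·1 = 55
  i=10: C(11,10)·!1 = 11·0 = 0
  i=11: C(11,11)·!0 = 1·1 = 1
Total = 146114.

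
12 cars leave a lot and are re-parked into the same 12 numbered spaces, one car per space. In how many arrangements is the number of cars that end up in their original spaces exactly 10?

66

Choose which 10 of the 12 are fixed: C(12,10) = 66.
The remaining 2 must be deranged: !2 = 1.
Total: 66 × 1 = 66.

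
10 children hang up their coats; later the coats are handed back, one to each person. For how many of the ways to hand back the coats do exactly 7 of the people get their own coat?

240

Choose which 7 of the 10 are fixed: C(10,7) = 120.
The other 3 form a derangement: !3 = 2.
Total: 120 × 2 = 240.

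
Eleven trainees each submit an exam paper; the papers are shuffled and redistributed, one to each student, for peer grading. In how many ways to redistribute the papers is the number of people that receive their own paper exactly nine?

Pick the 9 fixed positions: C(11,9) = 55 ways.
The remaining 2 must be deranged: !2 = 1.
Total: 55 × 1 = 55.

55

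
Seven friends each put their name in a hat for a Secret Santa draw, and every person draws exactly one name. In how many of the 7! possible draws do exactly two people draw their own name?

924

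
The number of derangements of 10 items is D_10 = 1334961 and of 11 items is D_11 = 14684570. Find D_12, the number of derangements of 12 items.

D_12 = (12-1)·(D_11 + D_10) = 11·(14684570 + 1334961) = 11·16019531 = 176214841.

176214841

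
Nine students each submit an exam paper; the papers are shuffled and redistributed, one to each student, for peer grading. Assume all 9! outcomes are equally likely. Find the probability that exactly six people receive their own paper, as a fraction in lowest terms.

1/2160

Favorable outcomes: C(9,6)·!3 = 84·2 = 168.
Total outcomes: 9! = 362880.
Probability = 168/362880 = 1/2160.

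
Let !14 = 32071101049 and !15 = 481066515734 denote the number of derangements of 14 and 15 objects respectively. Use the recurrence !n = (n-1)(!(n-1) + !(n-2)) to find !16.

7697064251745

!16 = (16-1)·(!15 + !14) = 15·(481066515734 + 32071101049) = 15·513137616783 = 7697064251745.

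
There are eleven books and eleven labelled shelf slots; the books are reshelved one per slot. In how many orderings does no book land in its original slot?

Use !n = (n-1)(!(n-1) + !(n-2)).
!11 = 10·(1334961 + 133496) = 10·1468457 = 14684570

14684570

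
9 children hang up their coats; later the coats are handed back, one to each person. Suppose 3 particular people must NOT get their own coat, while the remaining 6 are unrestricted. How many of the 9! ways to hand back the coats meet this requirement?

256320

Let A_j be the event that the j-th constrained one is fixed. By inclusion-exclusion over the 3 events:
Σ_{j=0}^{3} (-1)^j C(3,j)(9-j)!
= C(3,0)·9! - C(3,1)·8! + C(3,2)·7! - C(3,3)·6!
= 362880 - 120960 + 15120 - 720
= 256320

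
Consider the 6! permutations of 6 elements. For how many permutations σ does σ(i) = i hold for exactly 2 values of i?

Pick the 2 fixed positions: C(6,2) = 15 ways.
The remaining 4 must be deranged: !4 = 9.
Total: 15 × 9 = 135.

135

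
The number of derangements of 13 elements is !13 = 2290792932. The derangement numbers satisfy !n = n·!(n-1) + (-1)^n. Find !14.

32071101049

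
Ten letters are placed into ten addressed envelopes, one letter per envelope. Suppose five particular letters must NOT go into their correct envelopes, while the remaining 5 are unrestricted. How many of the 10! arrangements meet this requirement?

Inclusion-exclusion on the 5 forbidden self-matches:
Σ_{j=0}^{5} (-1)^j C(5,j)(10-j)!
= C(5,0)·10! - C(5,1)·9! + C(5,2)·8! - C(5,3)·7! + C(5,4)·6! - C(5,5)·5!
= 3628800 - 1814400 + 403200 - 50400 + 3600 - 120
= 2170680

2170680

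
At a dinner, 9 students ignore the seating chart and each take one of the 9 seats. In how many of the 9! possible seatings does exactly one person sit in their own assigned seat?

Pick the single fixed position: C(9,1) = 9 ways.
The other 8 form a derangement: !8 = 14833.
Total: 9 × 14833 = 133497.

133497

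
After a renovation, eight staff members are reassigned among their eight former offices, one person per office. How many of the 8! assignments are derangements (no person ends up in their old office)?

14833

The subfactorial !8 = [8!/e] (nearest integer).
8! = 40320, and 40320/e ≈ 14832.90, so !8 = 14833.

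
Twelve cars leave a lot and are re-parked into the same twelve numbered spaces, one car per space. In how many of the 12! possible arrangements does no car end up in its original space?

176214841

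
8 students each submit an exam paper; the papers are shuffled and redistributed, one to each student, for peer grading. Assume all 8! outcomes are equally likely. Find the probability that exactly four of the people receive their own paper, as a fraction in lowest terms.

1/64

Favorable outcomes: C(8,4)·!4 = 70·9 = 630.
Total outcomes: 8! = 40320.
Probability = 630/40320 = 1/64.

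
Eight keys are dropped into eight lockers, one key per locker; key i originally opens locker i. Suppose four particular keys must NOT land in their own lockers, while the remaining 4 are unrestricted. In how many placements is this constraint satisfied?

24024

Inclusion-exclusion on the 4 forbidden self-matches:
Σ_{j=0}^{4} (-1)^j C(4,j)(8-j)!
= C(4,0)·8! - C(4,1)·7! + C(4,2)·6! - C(4,3)·5! + C(4,4)·4!
= 40320 - 20160 + 4320 - 480 + 24
= 24024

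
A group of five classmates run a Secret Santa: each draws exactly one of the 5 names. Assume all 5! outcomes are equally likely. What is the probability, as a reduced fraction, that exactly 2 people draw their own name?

Favorable outcomes: C(5,2)·!3 = 10·2 = 20.
Total outcomes: 5! = 120.
Probability = 20/120 = 1/6.

1/6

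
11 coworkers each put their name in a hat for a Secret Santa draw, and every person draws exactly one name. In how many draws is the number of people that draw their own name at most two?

36711421

# with exactly i fixed is C(11,i)·!(11-i); sum over i=0..2:
  i=0: C(11,0)·!11 = 1·14684570 = 14684570
  i=1: C(11,1)·!10 = 11·1334961 = 14684571
  i=2: C(11,2)·!9 = 55·133496 = 7342280
Total = 36711421.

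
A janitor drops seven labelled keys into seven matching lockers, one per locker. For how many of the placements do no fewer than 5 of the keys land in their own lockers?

# with exactly i fixed is C(7,i)·!(7-i); sum over i=5..7:
  i=5: C(7,5)·!2 = 21·1 = 21
  i=6: C(7,6)·!1 = 7·0 = 0
  i=7: C(7,7)·!0 = 1·1 = 1
Total = 22.

22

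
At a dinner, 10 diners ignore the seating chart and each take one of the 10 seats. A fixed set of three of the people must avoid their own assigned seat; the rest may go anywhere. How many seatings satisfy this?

Inclusion-exclusion on the 3 forbidden self-matches:
Σ_{j=0}^{3} (-1)^j C(3,j)(10-j)!
= C(3,0)·10! - C(3,1)·9! + C(3,2)·8! - C(3,3)·7!
= 3628800 - 1088640 + 120960 - 5040
= 2656080

2656080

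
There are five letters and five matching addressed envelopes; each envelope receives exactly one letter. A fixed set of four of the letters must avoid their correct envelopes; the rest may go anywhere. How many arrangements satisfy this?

Inclusion-exclusion on the 4 forbidden self-matches:
Σ_{j=0}^{4} (-1)^j C(4,j)(5-j)!
= C(4,0)·5! - C(4,1)·4! + C(4,2)·3! - C(4,3)·2! + C(4,4)·1!
= 120 - 96 + 36 - 8 + 1
= 53

53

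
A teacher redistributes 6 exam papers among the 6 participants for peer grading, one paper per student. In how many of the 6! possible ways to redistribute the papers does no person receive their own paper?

265

!6 is the nearest integer to 6!/e.
6! = 720, and 720/e ≈ 264.87, so !6 = 265.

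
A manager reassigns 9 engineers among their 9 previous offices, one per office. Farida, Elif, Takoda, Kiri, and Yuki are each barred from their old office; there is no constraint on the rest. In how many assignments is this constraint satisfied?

205056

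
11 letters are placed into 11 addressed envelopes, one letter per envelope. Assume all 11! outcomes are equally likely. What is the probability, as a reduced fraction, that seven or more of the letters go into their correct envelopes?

Favorable outcomes: Σ_{i≥7} C(11,i)·!(11-i) = 330·9 + 165·2 + 55·1 + 11·0 + 1·1 = 3356.
Total outcomes: 11! = 39916800.
Probability = 3356/39916800 = 839/9979200.

839/9979200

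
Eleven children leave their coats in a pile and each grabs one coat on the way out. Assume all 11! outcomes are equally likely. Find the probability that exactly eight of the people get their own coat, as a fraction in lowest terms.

Favorable outcomes: C(11,8)·!3 = 165·2 = 330.
Total outcomes: 11! = 39916800.
Probability = 330/39916800 = 1/120960.

1/120960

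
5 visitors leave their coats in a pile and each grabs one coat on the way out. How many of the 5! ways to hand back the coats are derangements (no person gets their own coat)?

44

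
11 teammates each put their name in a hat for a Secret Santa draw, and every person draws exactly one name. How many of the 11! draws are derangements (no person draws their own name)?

Recurrence: !11 = 10·(!10 + !9).
!11 = 10·(1334961 + 133496) = 10·1468457 = 14684570

14684570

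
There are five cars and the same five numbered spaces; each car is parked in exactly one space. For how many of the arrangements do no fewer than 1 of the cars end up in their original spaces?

76

Sum C(5,i)·!(5-i) for i = 1..5:
  i=1: C(5,1)·!4 = 5·9 = 45
  i=2: C(5,2)·!3 = 10·2 = 20
  i=3: C(5,3)·!2 = 10·1 = 10
  i=4: C(5,4)·!1 = 5·0 = 0
  i=5: C(5,5)·!0 = 1·1 = 1
Total = 76.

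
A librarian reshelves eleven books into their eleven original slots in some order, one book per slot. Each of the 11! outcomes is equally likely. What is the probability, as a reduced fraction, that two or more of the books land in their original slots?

10547659/39916800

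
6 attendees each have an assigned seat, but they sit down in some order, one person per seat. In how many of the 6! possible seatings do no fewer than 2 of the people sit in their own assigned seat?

191

Sum C(6,i)·!(6-i) for i = 2..6:
  i=2: C(6,2)·!4 = 15·9 = 135
  i=3: C(6,3)·!3 = 20·2 = 40
  i=4: C(6,4)·!2 = 15·1 = 15
  i=5: C(6,5)·!1 = 6·0 = 0
  i=6: C(6,6)·!0 = 1·1 = 1
Total = 191.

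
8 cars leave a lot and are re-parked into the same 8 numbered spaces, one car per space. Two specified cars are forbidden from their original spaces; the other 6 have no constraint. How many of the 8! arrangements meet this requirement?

30960

Inclusion-exclusion on the 2 forbidden self-matches:
Σ_{j=0}^{2} (-1)^j C(2,j)(8-j)!
= C(2,0)·8! - C(2,1)·7! + C(2,2)·6!
= 40320 - 10080 + 720
= 30960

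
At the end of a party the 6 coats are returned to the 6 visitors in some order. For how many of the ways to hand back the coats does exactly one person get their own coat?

264

Pick the single fixed position: C(6,1) = 6 ways.
The remaining 5 must be deranged: !5 = 44.
Total: 6 × 44 = 264.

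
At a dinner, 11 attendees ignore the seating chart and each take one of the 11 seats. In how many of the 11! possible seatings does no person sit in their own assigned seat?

14684570

The number of derangements of 11 is !11 = Σ_{k=0}^{11} (-1)^k·11!/k!
= 11! - 11!/1! + 11!/2! - 11!/3! + 11!/4! - 11!/5! + 11!/6! - 11!/7! + 11!/8! - 11!/9! + 11!/10! - 11!/11!
= 39916800 - 39916800 + 19958400 - 6652800 + 1663200 - 332640 + 55440 - 7920 + 990 - 110 + 11 - 1
= 14684570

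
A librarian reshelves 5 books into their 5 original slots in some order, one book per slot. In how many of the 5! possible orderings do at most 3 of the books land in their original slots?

# with exactly i fixed is C(5,i)·!(5-i); sum over i=0..3:
  i=0: C(5,0)·!5 = 1·44 = 44
  i=1: C(5,1)·!4 = 5·9 = 45
  i=2: C(5,2)·!3 = 10·2 = 20
  i=3: C(5,3)·!2 = 10·1 = 10
Total = 119.

119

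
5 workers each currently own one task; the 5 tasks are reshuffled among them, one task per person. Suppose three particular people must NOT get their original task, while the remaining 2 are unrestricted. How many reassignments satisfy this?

64

Let A_j be the event that the j-th constrained one is fixed. By inclusion-exclusion over the 3 events:
Σ_{j=0}^{3} (-1)^j C(3,j)(5-j)!
= C(3,0)·5! - C(3,1)·4! + C(3,2)·3! - C(3,3)·2!
= 120 - 72 + 18 - 2
= 64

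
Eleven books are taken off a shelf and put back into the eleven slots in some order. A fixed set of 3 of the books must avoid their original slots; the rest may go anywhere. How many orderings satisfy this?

30078720

Inclusion-exclusion on the 3 forbidden self-matches:
Σ_{j=0}^{3} (-1)^j C(3,j)(11-j)!
= C(3,0)·11! - C(3,1)·10! + C(3,2)·9! - C(3,3)·8!
= 39916800 - 10886400 + 1088640 - 40320
= 30078720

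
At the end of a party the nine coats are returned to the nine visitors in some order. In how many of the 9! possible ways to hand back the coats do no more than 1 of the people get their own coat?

266993

# with exactly i fixed is C(9,i)·!(9-i); sum over i=0..1:
  i=0: C(9,0)·!9 = 1·133496 = 133496
  i=1: C(9,1)·!8 = 9·14833 = 133497
Total = 266993.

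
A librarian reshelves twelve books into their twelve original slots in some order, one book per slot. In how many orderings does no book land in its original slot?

176214841

!12 is the nearest integer to 12!/e.
12! = 479001600, and 479001600/e ≈ 176214840.93, so !12 = 176214841.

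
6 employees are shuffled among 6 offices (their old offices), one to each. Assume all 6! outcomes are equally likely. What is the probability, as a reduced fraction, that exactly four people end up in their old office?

1/48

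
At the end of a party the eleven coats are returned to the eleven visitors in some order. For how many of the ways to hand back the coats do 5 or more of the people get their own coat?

Sum C(11,i)·!(11-i) for i = 5..11:
  i=5: C(11,5)·!6 = 462·265 = 122430
  i=6: C(11,6)·!5 = 462·44 = 20328
  i=7: C(11,7)·!4 = 330·9 = 2970
  i=8: C(11,8)·!3 = 165·2 = 330
  i=9: C(11,9)·!2 = 55·1 = 55
  i=10: C(11,10)·!1 = 11·0 = 0
  i=11: C(11,11)·!0 = 1·1 = 1
Total = 146114.

146114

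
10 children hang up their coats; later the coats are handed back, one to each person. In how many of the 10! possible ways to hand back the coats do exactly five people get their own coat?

11088

Pick the 5 fixed positions: C(10,5) = 252 ways.
The other 5 form a derangement: !5 = 44.
Total: 252 × 44 = 11088.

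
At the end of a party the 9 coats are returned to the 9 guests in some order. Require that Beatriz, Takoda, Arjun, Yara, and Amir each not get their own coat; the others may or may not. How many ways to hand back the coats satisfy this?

205056

Let A_j be the event that the j-th constrained one is fixed. By inclusion-exclusion over the 5 events:
Σ_{j=0}^{5} (-1)^j C(5,j)(9-j)!
= C(5,0)·9! - C(5,1)·8! + C(5,2)·7! - C(5,3)·6! + C(5,4)·5! - C(5,5)·4!
= 362880 - 201600 + 50400 - 7200 + 600 - 24
= 205056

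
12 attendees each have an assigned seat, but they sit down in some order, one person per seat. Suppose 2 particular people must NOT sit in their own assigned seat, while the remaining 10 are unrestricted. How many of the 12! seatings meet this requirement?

Let A_j be the event that the j-th constrained one is fixed. By inclusion-exclusion over the 2 events:
Σ_{j=0}^{2} (-1)^j C(2,j)(12-j)!
= C(2,0)·12! - C(2,1)·11! + C(2,2)·10!
= 479001600 - 79833600 + 3628800
= 402796800

402796800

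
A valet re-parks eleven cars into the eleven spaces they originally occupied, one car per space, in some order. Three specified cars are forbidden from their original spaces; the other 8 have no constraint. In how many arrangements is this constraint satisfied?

Let A_j be the event that the j-th constrained one is fixed. By inclusion-exclusion over the 3 events:
Σ_{j=0}^{3} (-1)^j C(3,j)(11-j)!
= C(3,0)·11! - C(3,1)·10! + C(3,2)·9! - C(3,3)·8!
= 39916800 - 10886400 + 1088640 - 40320
= 30078720

30078720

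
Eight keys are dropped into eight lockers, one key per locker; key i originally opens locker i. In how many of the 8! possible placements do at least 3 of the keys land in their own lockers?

3235

Sum C(8,i)·!(8-i) for i = 3..8:
  i=3: C(8,3)·!5 = 56·44 = 2464
  i=4: C(8,4)·!4 = 70·9 = 630
  i=5: C(8,5)·!3 = 56·2 = 112
  i=6: C(8,6)·!2 = 28·1 = 28
  i=7: C(8,7)·!1 = 8·0 = 0
  i=8: C(8,8)·!0 = 1·1 = 1
Total = 3235.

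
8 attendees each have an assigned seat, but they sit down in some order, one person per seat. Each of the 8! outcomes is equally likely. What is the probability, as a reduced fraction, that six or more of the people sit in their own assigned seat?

Favorable outcomes: Σ_{i≥6} C(8,i)·!(8-i) = 28·1 + 8·0 + 1·1 = 29.
Total outcomes: 8! = 40320.
Probability = 29/40320 = 29/40320.

29/40320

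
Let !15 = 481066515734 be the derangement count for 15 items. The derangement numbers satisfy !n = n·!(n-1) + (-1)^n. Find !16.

7697064251745

!16 = 16·481066515734 + 1 = 7697064251745.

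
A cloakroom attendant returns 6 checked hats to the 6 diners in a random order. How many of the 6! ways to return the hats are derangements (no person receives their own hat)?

By inclusion-exclusion, !6 = Σ (-1)^k · 6!/k! for k=0..6
= 6! - 6!/1! + 6!/2! - 6!/3! + 6!/4! - 6!/5! + 6!/6!
= 720 - 720 + 360 - 120 + 30 - 6 + 1
= 265

265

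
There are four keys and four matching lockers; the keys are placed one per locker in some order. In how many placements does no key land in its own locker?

!4 is the nearest integer to 4!/e.
4! = 24, and 24/e ≈ 8.83, so !4 = 9.

9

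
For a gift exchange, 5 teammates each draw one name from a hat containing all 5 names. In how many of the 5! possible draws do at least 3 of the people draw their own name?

# with exactly i fixed is C(5,i)·!(5-i); sum over i=3..5:
  i=3: C(5,3)·!2 = 10·1 = 10
  i=4: C(5,4)·!1 = 5·0 = 0
  i=5: C(5,5)·!0 = 1·1 = 1
Total = 11.

11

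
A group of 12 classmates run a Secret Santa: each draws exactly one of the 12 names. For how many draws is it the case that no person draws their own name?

Use !n = n·!(n-1) + (-1)^n.
!12 = 12·14684570 + 1 = 176214841

176214841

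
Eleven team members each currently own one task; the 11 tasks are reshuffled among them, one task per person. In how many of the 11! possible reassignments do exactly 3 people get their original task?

Choose which 3 of the 11 are fixed: C(11,3) = 165.
The remaining 8 must be deranged: !8 = 14833.
Total: 165 × 14833 = 2447445.

2447445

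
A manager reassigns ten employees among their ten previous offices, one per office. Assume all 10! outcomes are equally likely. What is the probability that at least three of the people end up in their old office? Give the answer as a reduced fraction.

145697/1814400

Favorable outcomes: Σ_{i≥3} C(10,i)·!(10-i) = 120·1854 + 210·265 + 252·44 + 210·9 + 120·2 + 45·1 + 10·0 + 1·1 = 291394.
Total outcomes: 10! = 3628800.
Probability = 291394/3628800 = 145697/1814400.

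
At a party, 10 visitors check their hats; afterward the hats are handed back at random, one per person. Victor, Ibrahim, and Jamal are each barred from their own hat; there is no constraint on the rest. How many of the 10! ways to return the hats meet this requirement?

Let A_j be the event that the j-th constrained one is fixed. By inclusion-exclusion over the 3 events:
Σ_{j=0}^{3} (-1)^j C(3,j)(10-j)!
= C(3,0)·10! - C(3,1)·9! + C(3,2)·8! - C(3,3)·7!
= 3628800 - 1088640 + 120960 - 5040
= 2656080

2656080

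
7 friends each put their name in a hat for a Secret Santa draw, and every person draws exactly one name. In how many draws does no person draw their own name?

!7 = 7! · Σ_{k=0}^{7} (-1)^k/k!
= 7! - 7!/1! + 7!/2! - 7!/3! + 7!/4! - 7!/5! + 7!/6! - 7!/7!
= 5040 - 5040 + 2520 - 840 + 210 - 42 + 7 - 1
= 1854

1854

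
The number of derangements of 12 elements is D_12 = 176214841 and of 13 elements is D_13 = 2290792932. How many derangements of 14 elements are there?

D_14 = (14-1)·(D_13 + D_12) = 13·(2290792932 + 176214841) = 13·2467007773 = 32071101049.

32071101049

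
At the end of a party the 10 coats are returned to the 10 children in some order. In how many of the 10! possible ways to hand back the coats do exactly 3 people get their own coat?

Pick the 3 fixed positions: C(10,3) = 120 ways.
The other 7 form a derangement: !7 = 1854.
Total: 120 × 1854 = 222480.

222480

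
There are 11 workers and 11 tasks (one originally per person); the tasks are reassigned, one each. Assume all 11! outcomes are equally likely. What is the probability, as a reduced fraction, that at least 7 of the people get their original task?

839/9979200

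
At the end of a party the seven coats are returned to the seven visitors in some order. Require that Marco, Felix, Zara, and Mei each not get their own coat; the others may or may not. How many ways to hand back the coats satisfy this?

Inclusion-exclusion on the 4 forbidden self-matches:
Σ_{j=0}^{4} (-1)^j C(4,j)(7-j)!
= C(4,0)·7! - C(4,1)·6! + C(4,2)·5! - C(4,3)·4! + C(4,4)·3!
= 5040 - 2880 + 720 - 96 + 6
= 2790

2790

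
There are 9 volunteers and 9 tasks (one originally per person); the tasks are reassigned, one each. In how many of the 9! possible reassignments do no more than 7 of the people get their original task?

# with exactly i fixed is C(9,i)·!(9-i); sum over i=0..7:
  i=0: C(9,0)·!9 = 1·133496 = 133496
  i=1: C(9,1)·!8 = 9·14833 = 133497
  i=2: C(9,2)·!7 = 36·1854 = 66744
  i=3: C(9,3)·!6 = 84·265 = 22260
  i=4: C(9,4)·!5 = 126·44 = 5544
  i=5: C(9,5)·!4 = 126·9 = 1134
  i=6: C(9,6)·!3 = 84·2 = 168
  i=7: C(9,7)·!2 = 36·1 = 36
Total = 362879.

362879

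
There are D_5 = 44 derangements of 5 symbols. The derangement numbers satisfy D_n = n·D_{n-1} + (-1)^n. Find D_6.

265

D_6 = 6·44 + 1 = 265.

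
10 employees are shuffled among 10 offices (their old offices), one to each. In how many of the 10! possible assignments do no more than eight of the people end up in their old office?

# with exactly i fixed is C(10,i)·!(10-i); sum over i=0..8:
  i=0: C(10,0)·!10 = 1·1334961 = 1334961
  i=1: C(10,1)·!9 = 10·133496 = 1334960
  i=2: C(10,2)·!8 = 45·14833 = 667485
  i=3: C(10,3)·!7 = 120·1854 = 222480
  i=4: C(10,4)·!6 = 210·265 = 55650
  i=5: C(10,5)·!5 = 252·44 = 11088
  i=6: C(10,6)·!4 = 210·9 = 1890
  i=7: C(10,7)·!3 = 120·2 = 240
  i=8: C(10,8)·!2 = 45·1 = 45
Total = 3628799.

3628799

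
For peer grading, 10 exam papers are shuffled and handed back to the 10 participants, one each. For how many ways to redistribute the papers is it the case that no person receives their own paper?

1334961

The number of derangements of 10 is !10 = Σ_{k=0}^{10} (-1)^k·10!/k!
= 10! - 10!/1! + 10!/2! - 10!/3! + 10!/4! - 10!/5! + 10!/6! - 10!/7! + 10!/8! - 10!/9! + 10!/10!
= 3628800 - 3628800 + 1814400 - 604800 + 151200 - 30240 + 5040 - 720 + 90 - 10 + 1
= 1334961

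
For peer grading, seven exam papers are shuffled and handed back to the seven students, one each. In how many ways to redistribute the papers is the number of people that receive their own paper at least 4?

Sum C(7,i)·!(7-i) for i = 4..7:
  i=4: C(7,4)·!3 = 35·2 = 70
  i=5: C(7,5)·!2 = 21·1 = 21
  i=6: C(7,6)·!1 = 7·0 = 0
  i=7: C(7,7)·!0 = 1·1 = 1
Total = 92.

92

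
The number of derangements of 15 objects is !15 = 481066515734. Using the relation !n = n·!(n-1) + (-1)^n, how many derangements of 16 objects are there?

!16 = 16·481066515734 + 1 = 7697064251745.

7697064251745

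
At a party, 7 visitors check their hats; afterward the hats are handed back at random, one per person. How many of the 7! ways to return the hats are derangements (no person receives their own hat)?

!7 = 7! · Σ_{k=0}^{7} (-1)^k/k!
= 7! - 7!/1! + 7!/2! - 7!/3! + 7!/4! - 7!/5! + 7!/6! - 7!/7!
= 5040 - 5040 + 2520 - 840 + 210 - 42 + 7 - 1
= 1854

1854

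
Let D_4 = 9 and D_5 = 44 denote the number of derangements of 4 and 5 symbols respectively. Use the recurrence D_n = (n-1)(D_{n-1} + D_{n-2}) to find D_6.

D_6 = (6-1)·(D_5 + D_4) = 5·(44 + 9) = 5·53 = 265.

265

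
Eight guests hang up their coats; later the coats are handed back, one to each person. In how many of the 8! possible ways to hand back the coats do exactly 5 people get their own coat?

112

Choose which 5 of the 8 are fixed: C(8,5) = 56.
The other 3 form a derangement: !3 = 2.
Total: 56 × 2 = 112.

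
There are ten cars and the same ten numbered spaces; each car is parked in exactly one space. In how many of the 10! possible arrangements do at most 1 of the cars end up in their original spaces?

2669921

Sum C(10,i)·!(10-i) for i = 0..1:
  i=0: C(10,0)·!10 = 1·1334961 = 1334961
  i=1: C(10,1)·!9 = 10·133496 = 1334960
Total = 2669921.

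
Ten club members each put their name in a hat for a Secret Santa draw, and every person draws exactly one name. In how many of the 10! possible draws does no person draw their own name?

Recurrence: !10 = 9·(!9 + !8).
!10 = 9·(133496 + 14833) = 9·148329 = 1334961

1334961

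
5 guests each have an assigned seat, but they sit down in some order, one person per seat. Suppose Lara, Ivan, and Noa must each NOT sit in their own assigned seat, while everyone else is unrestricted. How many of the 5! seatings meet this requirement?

64

Let A_j be the event that the j-th constrained one is fixed. By inclusion-exclusion over the 3 events:
Σ_{j=0}^{3} (-1)^j C(3,j)(5-j)!
= C(3,0)·5! - C(3,1)·4! + C(3,2)·3! - C(3,3)·2!
= 120 - 72 + 18 - 2
= 64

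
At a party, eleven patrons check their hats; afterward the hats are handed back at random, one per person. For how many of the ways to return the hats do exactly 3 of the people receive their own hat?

2447445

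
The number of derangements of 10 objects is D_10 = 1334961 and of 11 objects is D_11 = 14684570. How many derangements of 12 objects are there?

D_12 = (12-1)·(D_11 + D_10) = 11·(14684570 + 1334961) = 11·16019531 = 176214841.

176214841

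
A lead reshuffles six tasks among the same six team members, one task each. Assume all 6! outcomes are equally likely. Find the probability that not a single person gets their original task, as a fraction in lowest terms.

53/144

Favorable outcomes: !6 = 265.
Total outcomes: 6! = 720.
Probability = 265/720 = 53/144.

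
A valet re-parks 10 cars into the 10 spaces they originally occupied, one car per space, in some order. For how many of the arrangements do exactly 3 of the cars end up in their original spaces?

222480

Pick the 3 fixed positions: C(10,3) = 120 ways.
The other 7 form a derangement: !7 = 1854.
Total: 120 × 1854 = 222480.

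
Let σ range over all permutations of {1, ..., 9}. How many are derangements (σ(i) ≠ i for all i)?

133496

By inclusion-exclusion, !9 = Σ (-1)^k · 9!/k! for k=0..9
= 9! - 9!/1! + 9!/2! - 9!/3! + 9!/4! - 9!/5! + 9!/6! - 9!/7! + 9!/8! - 9!/9!
= 362880 - 362880 + 181440 - 60480 + 15120 - 3024 + 504 - 72 + 9 - 1
= 133496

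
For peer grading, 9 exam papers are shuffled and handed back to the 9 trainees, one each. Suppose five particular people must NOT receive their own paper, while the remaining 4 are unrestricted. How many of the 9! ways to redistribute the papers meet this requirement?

205056

Inclusion-exclusion on the 5 forbidden self-matches:
Σ_{j=0}^{5} (-1)^j C(5,j)(9-j)!
= C(5,0)·9! - C(5,1)·8! + C(5,2)·7! - C(5,3)·6! + C(5,4)·5! - C(5,5)·4!
= 362880 - 201600 + 50400 - 7200 + 600 - 24
= 205056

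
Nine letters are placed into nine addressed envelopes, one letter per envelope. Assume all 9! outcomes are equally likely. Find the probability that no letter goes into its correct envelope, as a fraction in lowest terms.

16687/45360

Favorable outcomes: !9 = 133496.
Total outcomes: 9! = 362880.
Probability = 133496/362880 = 16687/45360.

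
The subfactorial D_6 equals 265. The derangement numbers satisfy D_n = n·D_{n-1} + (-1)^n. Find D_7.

1854

D_7 = 7·265 - 1 = 1854.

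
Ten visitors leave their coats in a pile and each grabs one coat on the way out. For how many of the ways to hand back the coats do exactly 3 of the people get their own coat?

Pick the 3 fixed positions: C(10,3) = 120 ways.
The other 7 form a derangement: !7 = 1854.
Total: 120 × 1854 = 222480.

222480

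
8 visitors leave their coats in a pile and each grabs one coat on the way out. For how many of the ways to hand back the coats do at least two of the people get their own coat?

10655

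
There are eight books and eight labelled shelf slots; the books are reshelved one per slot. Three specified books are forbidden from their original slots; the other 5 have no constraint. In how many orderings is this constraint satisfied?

27240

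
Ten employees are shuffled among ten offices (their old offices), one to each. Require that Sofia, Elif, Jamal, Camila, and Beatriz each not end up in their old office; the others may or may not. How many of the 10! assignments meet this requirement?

2170680

Inclusion-exclusion on the 5 forbidden self-matches:
Σ_{j=0}^{5} (-1)^j C(5,j)(10-j)!
= C(5,0)·10! - C(5,1)·9! + C(5,2)·8! - C(5,3)·7! + C(5,4)·6! - C(5,5)·5!
= 3628800 - 1814400 + 403200 - 50400 + 3600 - 120
= 2170680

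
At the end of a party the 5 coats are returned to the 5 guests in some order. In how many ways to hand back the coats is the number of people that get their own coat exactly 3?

10

Pick the 3 fixed positions: C(5,3) = 10 ways.
The remaining 2 must be deranged: !2 = 1.
Total: 10 × 1 = 10.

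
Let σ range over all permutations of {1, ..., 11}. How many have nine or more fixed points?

56

# with exactly i fixed is C(11,i)·!(11-i); sum over i=9..11:
  i=9: C(11,9)·!2 = 55·1 = 55
  i=10: C(11,10)·!1 = 11·0 = 0
  i=11: C(11,11)·!0 = 1·1 = 1
Total = 56.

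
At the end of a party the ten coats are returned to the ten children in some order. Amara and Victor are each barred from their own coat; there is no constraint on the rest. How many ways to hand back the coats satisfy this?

Let A_j be the event that the j-th constrained one is fixed. By inclusion-exclusion over the 2 events:
Σ_{j=0}^{2} (-1)^j C(2,j)(10-j)!
= C(2,0)·10! - C(2,1)·9! + C(2,2)·8!
= 3628800 - 725760 + 40320
= 2943360

2943360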